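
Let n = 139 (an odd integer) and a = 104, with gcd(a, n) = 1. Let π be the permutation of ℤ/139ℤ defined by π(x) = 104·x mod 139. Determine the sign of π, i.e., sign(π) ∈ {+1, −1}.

-1

Start at x=47: 47 → 23 → 29 → 97 → 80 → 119 → 5 → … (one orbit).
2 cycles of lengths [138, 1].
139 − 2 = 137 transpositions; sign(π) = (−1)^137 = -1.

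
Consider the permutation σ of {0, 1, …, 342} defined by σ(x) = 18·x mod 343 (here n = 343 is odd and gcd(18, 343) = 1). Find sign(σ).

Orbit of 1 under x↦18x: [1, 18, 324]… (length divides ord_343(18)).
115 cycles of lengths [3, 3, 3, 3, 3, 3, 3, 3, 3, 3, 3, 3, 3, 3, 3, 3, 3, 3, 3, 3, 3, 3, 3, 3, 3, 3, 3, 3, 3, 3, 3, 3, 3, 3, 3, 3, 3, 3, 3, 3, 3, 3, 3, 3, 3, 3, 3, 3, 3, 3, 3, 3, 3, 3, 3, 3, 3, 3, 3, 3, 3, 3, 3, 3, 3, 3, 3, 3, 3, 3, 3, 3, 3, 3, 3, 3, 3, 3, 3, 3, 3, 3, 3, 3, 3, 3, 3, 3, 3, 3, 3, 3, 3, 3, 3, 3, 3, 3, 3, 3, 3, 3, 3, 3, 3, 3, 3, 3, 3, 3, 3, 3, 3, 3, 1].
Σ(ℓ_i−1) = 343−115 = 228; sign = (−1)^228 = +1.
Via Zolotarev, sign(π_{18}) = (18|343) = +1.

+1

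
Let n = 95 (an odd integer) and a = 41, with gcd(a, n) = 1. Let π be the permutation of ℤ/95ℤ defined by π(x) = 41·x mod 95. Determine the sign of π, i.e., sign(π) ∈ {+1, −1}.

-1

Orbit of 16 under x↦41x: [16, 86, 11, 71, 61, 31, 36]… (length divides ord_95(41)).
Cycle lengths of π_41 on ℤ/95ℤ: [18, 18, 18, 18, 18, 1, 1, 1, 1, 1]; 10 cycles in total.
Σ(ℓ_i−1) = 95−10 = 85; sign = (−1)^85 = -1.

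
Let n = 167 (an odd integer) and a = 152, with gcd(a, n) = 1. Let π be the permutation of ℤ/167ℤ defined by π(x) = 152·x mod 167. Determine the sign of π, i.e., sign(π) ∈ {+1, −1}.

Trace 22: π^k(22) = [22, 4, 107, 65, 27, 96, 63] for k=0..6.
π_152 has 3 disjoint cycles with lengths [83, 83, 1] on {0,…,166}.
167 − 3 = 164 transpositions; sign(π) = (−1)^164 = +1.
Check: (152/167) = +1 by Zolotarev.

+1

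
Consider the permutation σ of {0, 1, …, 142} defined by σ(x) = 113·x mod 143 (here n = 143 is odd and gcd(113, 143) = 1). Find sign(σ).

Trace 27: π^k(27) = [27, 48, 133, 14, 9, 16, 92] for k=0..6.
Decompose π into cycles: lengths [15, 15, 15, 15, 15, 15, 15, 15, 5, 5, 3, 3, 3, 3, 1] (15 cycles, including the fixed point 0).
With 15 cycles on 143 points, sign = (−1)^{143−15} = +1.
Zolotarev: (113|143) = +1, matching the cycle-count sign.

+1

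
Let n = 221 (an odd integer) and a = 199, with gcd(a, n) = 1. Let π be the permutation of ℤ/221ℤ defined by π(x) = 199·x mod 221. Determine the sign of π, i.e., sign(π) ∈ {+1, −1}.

-1

Trace 147: π^k(147) = [147, 81, 207, 87, 75, 118, 56] for k=0..6.
π_199 has 8 disjoint cycles with lengths [48, 48, 48, 48, 16, 6, 6, 1] on {0,…,220}.
8 cycles on 221: each ℓ→(−1)^(ℓ−1), product (−1)^213 = -1.
Via Zolotarev, sign(π_{199}) = (199|221) = -1.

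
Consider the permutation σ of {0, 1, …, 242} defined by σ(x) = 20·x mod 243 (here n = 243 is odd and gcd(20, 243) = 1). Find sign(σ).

-1

Trace 197: π^k(197) = [197, 52, 68, 145, 227, 166, 161] for k=0..6.
Decompose π into cycles: lengths [162, 54, 18, 6, 2, 1] (6 cycles, including the fixed point 0).
6 cycles on 243: each ℓ→(−1)^(ℓ−1), product (−1)^237 = -1.
Via Zolotarev, sign(π_{20}) = (20|243) = -1.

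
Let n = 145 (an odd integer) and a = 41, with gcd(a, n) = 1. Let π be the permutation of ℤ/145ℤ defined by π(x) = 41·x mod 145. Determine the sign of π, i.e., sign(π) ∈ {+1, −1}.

-1

Orbit of 1 under x↦41x: [1, 41, 86, 46]… (length divides ord_145(41)).
Cycle type of π: 4×35 + 1×5; total 40 cycles.
sign(π) = (−1)^{n − #cycles} = (−1)^{145−40} = (−1)^105 = -1.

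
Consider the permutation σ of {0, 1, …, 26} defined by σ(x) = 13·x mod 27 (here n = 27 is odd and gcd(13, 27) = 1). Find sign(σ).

Orbit of 25 under x↦13x: [25, 1, 13, 7, 10, 22, 16]… (length divides ord_27(13)).
7 cycles of lengths [9, 9, 3, 3, 1, 1, 1].
With 7 cycles on 27 points, sign = (−1)^{27−7} = +1.

+1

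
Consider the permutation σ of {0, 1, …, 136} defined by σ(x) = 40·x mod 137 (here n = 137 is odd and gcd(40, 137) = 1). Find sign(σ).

-1

Start at x=118: 118 → 62 → 14 → 12 → 69 → 20 → 115 → … (one orbit).
2 cycles of lengths [136, 1].
Σ(ℓ_i−1) = 137−2 = 135; sign = (−1)^135 = -1.
Check: (40/137) = -1 by Zolotarev.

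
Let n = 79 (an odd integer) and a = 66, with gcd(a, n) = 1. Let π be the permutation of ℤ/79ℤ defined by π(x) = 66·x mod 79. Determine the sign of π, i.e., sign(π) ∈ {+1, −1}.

-1

Trace 62: π^k(62) = [62, 63, 50, 61, 76, 39, 46] for k=0..6.
Cycle lengths of π_66 on ℤ/79ℤ: [78, 1]; 2 cycles in total.
79 − 2 = 77 transpositions; sign(π) = (−1)^77 = -1.
Via Zolotarev, sign(π_{66}) = (66|79) = -1.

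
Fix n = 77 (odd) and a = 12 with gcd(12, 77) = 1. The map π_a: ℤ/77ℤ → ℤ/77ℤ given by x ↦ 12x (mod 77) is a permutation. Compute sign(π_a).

-1

Start at x=23: 23 → 45 → 1 → 12 → 67 → 34 → 23 (one orbit).
22 cycles of lengths [6, 6, 6, 6, 6, 6, 6, 6, 6, 6, 6, 1, 1, 1, 1, 1, 1, 1, 1, 1, 1, 1].
77 − 22 = 55 transpositions; sign(π) = (−1)^55 = -1.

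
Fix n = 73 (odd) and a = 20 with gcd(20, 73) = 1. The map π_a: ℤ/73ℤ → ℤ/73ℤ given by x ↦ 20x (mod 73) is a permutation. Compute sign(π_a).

Trace 57: π^k(57) = [57, 45, 24, 42, 37, 10, 54] for k=0..6.
Decompose π into cycles: lengths [72, 1] (2 cycles, including the fixed point 0).
2 cycles on 73: each ℓ→(−1)^(ℓ−1), product (−1)^71 = -1.

-1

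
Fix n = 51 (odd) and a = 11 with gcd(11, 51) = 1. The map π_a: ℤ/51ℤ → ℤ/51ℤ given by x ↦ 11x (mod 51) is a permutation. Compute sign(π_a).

Start at x=1: 1 → 11 → 19 → 5 → 4 → 44 → 25 → … (one orbit).
5 cycles of lengths [16, 16, 16, 2, 1].
Σ(ℓ_i−1) = 51−5 = 46; sign = (−1)^46 = +1.
Zolotarev: (11|51) = +1, matching the cycle-count sign.

+1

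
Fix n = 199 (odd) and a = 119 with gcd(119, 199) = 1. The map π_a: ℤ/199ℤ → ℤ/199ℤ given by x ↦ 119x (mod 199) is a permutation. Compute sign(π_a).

Trace 129: π^k(129) = [129, 28, 148, 100, 159, 16, 113] for k=0..6.
Cycle type of π: 198 + 1; total 2 cycles.
n − c = 199 − 2 = 197; sign = (−1)^197 = -1.
Via Zolotarev, sign(π_{119}) = (119|199) = -1.

-1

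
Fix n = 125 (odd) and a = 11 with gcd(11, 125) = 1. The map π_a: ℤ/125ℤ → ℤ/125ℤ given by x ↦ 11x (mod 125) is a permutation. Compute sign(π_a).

Orbit of 6 under x↦11x: [6, 66, 101, 111, 96, 56, 116]… (length divides ord_125(11)).
Cycle type of π: 25×4 + 5×4 + 1×5; total 13 cycles.
125 − 13 = 112 transpositions; sign(π) = (−1)^112 = +1.
Via Zolotarev, sign(π_{11}) = (11|125) = +1.

+1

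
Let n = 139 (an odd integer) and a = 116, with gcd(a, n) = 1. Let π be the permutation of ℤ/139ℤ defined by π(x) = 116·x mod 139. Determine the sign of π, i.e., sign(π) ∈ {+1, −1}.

+1

Orbit of 45 under x↦116x: [45, 77, 36, 6, 1, 116, 112]… (length divides ord_139(116)).
7 cycles of lengths [23, 23, 23, 23, 23, 23, 1].
7 cycles on 139: each ℓ→(−1)^(ℓ−1), product (−1)^132 = +1.
Zolotarev: (116|139) = +1, matching the cycle-count sign.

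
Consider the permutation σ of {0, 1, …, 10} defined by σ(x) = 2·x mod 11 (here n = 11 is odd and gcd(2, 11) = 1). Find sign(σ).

Start at x=4: 4 → 8 → 5 → 10 → 9 → 7 → 3 → … (one orbit).
Cycle lengths of π_2 on ℤ/11ℤ: [10, 1]; 2 cycles in total.
sign(π) = (−1)^{n − #cycles} = (−1)^{11−2} = (−1)^9 = -1.
Via Zolotarev, sign(π_{2}) = (2|11) = -1.

-1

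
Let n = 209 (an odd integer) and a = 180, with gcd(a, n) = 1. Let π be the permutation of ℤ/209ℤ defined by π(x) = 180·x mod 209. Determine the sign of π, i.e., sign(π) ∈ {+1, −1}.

+1

Trace 100: π^k(100) = [100, 26, 82, 130, 201, 23, 169] for k=0..6.
9 cycles of lengths [45, 45, 45, 45, 9, 9, 5, 5, 1].
Σ(ℓ_i−1) = 209−9 = 200; sign = (−1)^200 = +1.
Via Zolotarev, sign(π_{180}) = (180|209) = +1.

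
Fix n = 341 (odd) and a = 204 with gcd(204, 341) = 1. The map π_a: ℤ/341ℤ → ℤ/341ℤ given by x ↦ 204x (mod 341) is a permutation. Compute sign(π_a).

Trace 98: π^k(98) = [98, 214, 8, 268, 112, 1, 204] for k=0..6.
Decompose π into cycles: lengths [30, 30, 30, 30, 30, 30, 30, 30, 30, 30, 15, 15, 10, 1] (14 cycles, including the fixed point 0).
341 − 14 = 327 transpositions; sign(π) = (−1)^327 = -1.
(204|341)_J = -1 (Zolotarev's lemma cross-check).

-1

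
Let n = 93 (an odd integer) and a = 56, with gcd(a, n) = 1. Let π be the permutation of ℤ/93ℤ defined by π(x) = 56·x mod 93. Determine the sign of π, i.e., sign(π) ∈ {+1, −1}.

-1

Orbit of 56 under x↦56x: [56, 67, 32, 25, 5, 1]… (length divides ord_93(56)).
Cycle lengths of π_56 on ℤ/93ℤ: [6, 6, 6, 6, 6, 6, 6, 6, 6, 6, 3, 3, 3, 3, 3, 3, 3, 3, 3, 3, 2, 1]; 22 cycles in total.
sign(π) = (−1)^{n − #cycles} = (−1)^{93−22} = (−1)^71 = -1.
Via Zolotarev, sign(π_{56}) = (56|93) = -1.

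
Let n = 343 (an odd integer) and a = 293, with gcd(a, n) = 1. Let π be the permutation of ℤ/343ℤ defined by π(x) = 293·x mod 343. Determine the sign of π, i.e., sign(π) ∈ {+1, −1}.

Orbit of 342 under x↦293x: [342, 50, 244, 148, 146, 246, 48]… (length divides ord_343(293)).
Decompose π into cycles: lengths [14, 14, 14, 14, 14, 14, 14, 14, 14, 14, 14, 14, 14, 14, 14, 14, 14, 14, 14, 14, 14, 2, 2, 2, 2, 2, 2, 2, 2, 2, 2, 2, 2, 2, 2, 2, 2, 2, 2, 2, 2, 2, 2, 2, 2, 1] (46 cycles, including the fixed point 0).
46 cycles on 343: each ℓ→(−1)^(ℓ−1), product (−1)^297 = -1.
Via Zolotarev, sign(π_{293}) = (293|343) = -1.

-1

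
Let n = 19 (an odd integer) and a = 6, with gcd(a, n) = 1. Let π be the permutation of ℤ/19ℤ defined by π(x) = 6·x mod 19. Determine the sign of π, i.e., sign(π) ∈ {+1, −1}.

Orbit of 7 under x↦6x: [7, 4, 5, 11, 9, 16, 1]… (length divides ord_19(6)).
Cycle type of π: 9×2 + 1; total 3 cycles.
sign(π) = (−1)^{n − #cycles} = (−1)^{19−3} = (−1)^16 = +1.
The Jacobi symbol (6|19) = +1 (Zolotarev) agrees.

+1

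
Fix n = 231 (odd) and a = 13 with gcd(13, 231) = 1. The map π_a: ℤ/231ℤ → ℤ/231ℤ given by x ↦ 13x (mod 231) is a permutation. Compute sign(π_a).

+1

Orbit of 76 under x↦13x: [76, 64, 139, 190, 160, 1, 13]… (length divides ord_231(13)).
33 cycles of lengths [10, 10, 10, 10, 10, 10, 10, 10, 10, 10, 10, 10, 10, 10, 10, 10, 10, 10, 10, 10, 10, 2, 2, 2, 2, 2, 2, 2, 2, 2, 1, 1, 1].
n − c = 231 − 33 = 198; sign = (−1)^198 = +1.
Check: (13/231) = +1 by Zolotarev.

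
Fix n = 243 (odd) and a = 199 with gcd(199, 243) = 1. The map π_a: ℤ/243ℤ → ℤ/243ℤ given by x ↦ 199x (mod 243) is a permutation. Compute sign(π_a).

Trace 208: π^k(208) = [208, 82, 37, 73, 190, 145, 181] for k=0..6.
Cycle type of π: 27×6 + 9×6 + 3×6 + 1×9; total 27 cycles.
sign(π) = (−1)^{n − #cycles} = (−1)^{243−27} = (−1)^216 = +1.
Check: (199/243) = +1 by Zolotarev.

+1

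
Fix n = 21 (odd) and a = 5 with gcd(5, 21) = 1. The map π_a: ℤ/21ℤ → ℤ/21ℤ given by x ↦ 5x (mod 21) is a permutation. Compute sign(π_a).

Orbit of 5 under x↦5x: [5, 4, 20, 16, 17, 1]… (length divides ord_21(5)).
Cycle lengths of π_5 on ℤ/21ℤ: [6, 6, 6, 2, 1]; 5 cycles in total.
With 5 cycles on 21 points, sign = (−1)^{21−5} = +1.
Check: (5/21) = +1 by Zolotarev.

+1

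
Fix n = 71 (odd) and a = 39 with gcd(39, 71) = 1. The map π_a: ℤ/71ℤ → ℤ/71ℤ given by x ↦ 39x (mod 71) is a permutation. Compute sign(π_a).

Orbit of 45 under x↦39x: [45, 51, 1, 39, 30, 34, 48]… (length divides ord_71(39)).
6 cycles of lengths [14, 14, 14, 14, 14, 1].
71 − 6 = 65 transpositions; sign(π) = (−1)^65 = -1.

-1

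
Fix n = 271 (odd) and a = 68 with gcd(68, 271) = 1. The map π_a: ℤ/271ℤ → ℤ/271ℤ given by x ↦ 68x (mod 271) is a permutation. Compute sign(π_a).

Trace 233: π^k(233) = [233, 126, 167, 245, 129, 100, 25] for k=0..6.
Decompose π into cycles: lengths [135, 135, 1] (3 cycles, including the fixed point 0).
3 cycles on 271: each ℓ→(−1)^(ℓ−1), product (−1)^268 = +1.
The Jacobi symbol (68|271) = +1 (Zolotarev) agrees.

+1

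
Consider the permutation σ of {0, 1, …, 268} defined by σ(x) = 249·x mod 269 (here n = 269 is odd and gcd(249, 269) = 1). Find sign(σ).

Orbit of 196 under x↦249x: [196, 115, 121, 1, 249, 131, 70]… (length divides ord_269(249)).
Decompose π into cycles: lengths [67, 67, 67, 67, 1] (5 cycles, including the fixed point 0).
Σ(ℓ_i−1) = 269−5 = 264; sign = (−1)^264 = +1.

+1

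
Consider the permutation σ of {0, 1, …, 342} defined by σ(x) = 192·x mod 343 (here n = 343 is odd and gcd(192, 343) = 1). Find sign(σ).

-1

Start at x=194: 194 → 204 → 66 → 324 → 125 → 333 → 138 → … (one orbit).
Decompose π into cycles: lengths [294, 42, 6, 1] (4 cycles, including the fixed point 0).
Σ(ℓ_i−1) = 343−4 = 339; sign = (−1)^339 = -1.
Via Zolotarev, sign(π_{192}) = (192|343) = -1.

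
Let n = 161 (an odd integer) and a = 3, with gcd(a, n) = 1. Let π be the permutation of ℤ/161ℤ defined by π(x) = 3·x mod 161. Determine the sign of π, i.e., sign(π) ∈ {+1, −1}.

-1

Trace 146: π^k(146) = [146, 116, 26, 78, 73, 58, 13] for k=0..6.
The orbit structure of x ↦ 3x mod 161: 6 orbits of sizes [66, 66, 11, 11, 6, 1].
6 cycles on 161: each ℓ→(−1)^(ℓ−1), product (−1)^155 = -1.
The Jacobi symbol (3|161) = -1 (Zolotarev) agrees.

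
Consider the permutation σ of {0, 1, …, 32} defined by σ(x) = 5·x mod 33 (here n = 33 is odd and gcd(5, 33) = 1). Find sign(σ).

Trace 20: π^k(20) = [20, 1, 5, 25, 26, 31, 23] for k=0..6.
The orbit structure of x ↦ 5x mod 33: 6 orbits of sizes [10, 10, 5, 5, 2, 1].
n − c = 33 − 6 = 27; sign = (−1)^27 = -1.

-1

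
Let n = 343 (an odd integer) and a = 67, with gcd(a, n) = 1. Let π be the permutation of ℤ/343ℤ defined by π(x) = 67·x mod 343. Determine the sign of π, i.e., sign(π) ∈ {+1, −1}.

+1

Start at x=18: 18 → 177 → 197 → 165 → 79 → 148 → 312 → … (one orbit).
Cycle type of π: 21×14 + 3×16 + 1; total 31 cycles.
343 − 31 = 312 transpositions; sign(π) = (−1)^312 = +1.
Via Zolotarev, sign(π_{67}) = (67|343) = +1.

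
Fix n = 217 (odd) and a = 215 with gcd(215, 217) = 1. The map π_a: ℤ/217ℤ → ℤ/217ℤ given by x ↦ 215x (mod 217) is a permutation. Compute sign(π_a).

+1

Start at x=153: 153 → 128 → 178 → 78 → 61 → 95 → 27 → … (one orbit).
Cycle lengths of π_215 on ℤ/217ℤ: [30, 30, 30, 30, 30, 30, 10, 10, 10, 6, 1]; 11 cycles in total.
Σ(ℓ_i−1) = 217−11 = 206; sign = (−1)^206 = +1.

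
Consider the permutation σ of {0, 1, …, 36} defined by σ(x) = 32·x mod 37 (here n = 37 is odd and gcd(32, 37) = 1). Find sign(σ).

Orbit of 20 under x↦32x: [20, 11, 19, 16, 31, 30, 35]… (length divides ord_37(32)).
The orbit structure of x ↦ 32x mod 37: 2 orbits of sizes [36, 1].
With 2 cycles on 37 points, sign = (−1)^{37−2} = -1.

-1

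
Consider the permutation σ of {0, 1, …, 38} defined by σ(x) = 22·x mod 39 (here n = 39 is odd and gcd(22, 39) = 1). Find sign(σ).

Orbit of 16 under x↦22x: [16, 1, 22]… (length divides ord_39(22)).
Cycle lengths of π_22 on ℤ/39ℤ: [3, 3, 3, 3, 3, 3, 3, 3, 3, 3, 3, 3, 1, 1, 1]; 15 cycles in total.
n − c = 39 − 15 = 24; sign = (−1)^24 = +1.

+1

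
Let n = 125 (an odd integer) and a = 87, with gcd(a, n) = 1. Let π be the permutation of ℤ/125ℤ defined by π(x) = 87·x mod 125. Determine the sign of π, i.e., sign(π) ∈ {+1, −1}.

Trace 88: π^k(88) = [88, 31, 72, 14, 93, 91, 42] for k=0..6.
The orbit structure of x ↦ 87x mod 125: 4 orbits of sizes [100, 20, 4, 1].
sign(π) = (−1)^{n − #cycles} = (−1)^{125−4} = (−1)^121 = -1.

-1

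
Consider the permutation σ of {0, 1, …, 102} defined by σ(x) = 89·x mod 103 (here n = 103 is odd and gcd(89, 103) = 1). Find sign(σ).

Orbit of 100 under x↦89x: [100, 42, 30, 95, 9, 80, 13]… (length divides ord_103(89)).
π_89 has 4 disjoint cycles with lengths [34, 34, 34, 1] on {0,…,102}.
4 cycles on 103: each ℓ→(−1)^(ℓ−1), product (−1)^99 = -1.
Via Zolotarev, sign(π_{89}) = (89|103) = -1.

-1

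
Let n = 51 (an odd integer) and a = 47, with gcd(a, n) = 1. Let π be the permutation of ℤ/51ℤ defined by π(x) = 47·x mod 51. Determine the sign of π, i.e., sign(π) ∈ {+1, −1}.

Start at x=47: 47 → 16 → 38 → 1 → 47 (one orbit).
π_47 has 14 disjoint cycles with lengths [4, 4, 4, 4, 4, 4, 4, 4, 4, 4, 4, 4, 2, 1] on {0,…,50}.
Σ(ℓ_i−1) = 51−14 = 37; sign = (−1)^37 = -1.

-1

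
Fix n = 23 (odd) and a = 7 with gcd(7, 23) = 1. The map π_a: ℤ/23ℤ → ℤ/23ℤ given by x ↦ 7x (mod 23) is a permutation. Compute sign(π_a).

-1

Start at x=8: 8 → 10 → 1 → 7 → 3 → 21 → 9 → … (one orbit).
2 cycles of lengths [22, 1].
2 cycles on 23: each ℓ→(−1)^(ℓ−1), product (−1)^21 = -1.
Check: (7/23) = -1 by Zolotarev.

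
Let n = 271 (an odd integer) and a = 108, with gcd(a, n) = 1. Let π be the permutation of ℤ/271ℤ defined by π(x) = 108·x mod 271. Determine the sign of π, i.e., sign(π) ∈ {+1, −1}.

Start at x=256: 256 → 6 → 106 → 66 → 82 → 184 → 89 → … (one orbit).
Cycle lengths of π_108 on ℤ/271ℤ: [270, 1]; 2 cycles in total.
271 − 2 = 269 transpositions; sign(π) = (−1)^269 = -1.
Check: (108/271) = -1 by Zolotarev.

-1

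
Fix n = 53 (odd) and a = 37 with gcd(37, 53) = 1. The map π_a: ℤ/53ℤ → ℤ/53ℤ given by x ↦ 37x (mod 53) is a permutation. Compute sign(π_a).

Orbit of 9 under x↦37x: [9, 15, 25, 24, 40, 49, 11]… (length divides ord_53(37)).
Cycle type of π: 26×2 + 1; total 3 cycles.
3 cycles on 53: each ℓ→(−1)^(ℓ−1), product (−1)^50 = +1.

+1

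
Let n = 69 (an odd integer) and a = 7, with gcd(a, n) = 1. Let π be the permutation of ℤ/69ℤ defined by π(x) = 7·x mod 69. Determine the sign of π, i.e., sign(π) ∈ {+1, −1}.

-1

Start at x=22: 22 → 16 → 43 → 25 → 37 → 52 → 19 → … (one orbit).
π_7 has 6 disjoint cycles with lengths [22, 22, 22, 1, 1, 1] on {0,…,68}.
n − c = 69 − 6 = 63; sign = (−1)^63 = -1.
The Jacobi symbol (7|69) = -1 (Zolotarev) agrees.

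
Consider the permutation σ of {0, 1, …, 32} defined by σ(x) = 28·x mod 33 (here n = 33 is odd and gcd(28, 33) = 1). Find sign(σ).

-1

Trace 1: π^k(1) = [1, 28, 25, 7, 31, 10, 16] for k=0..6.
Decompose π into cycles: lengths [10, 10, 10, 1, 1, 1] (6 cycles, including the fixed point 0).
With 6 cycles on 33 points, sign = (−1)^{33−6} = -1.
Check: (28/33) = -1 by Zolotarev.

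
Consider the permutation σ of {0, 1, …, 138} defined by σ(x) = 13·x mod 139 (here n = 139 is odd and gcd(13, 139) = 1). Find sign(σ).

Trace 29: π^k(29) = [29, 99, 36, 51, 107, 1, 13] for k=0..6.
The orbit structure of x ↦ 13x mod 139: 3 orbits of sizes [69, 69, 1].
139 − 3 = 136 transpositions; sign(π) = (−1)^136 = +1.

+1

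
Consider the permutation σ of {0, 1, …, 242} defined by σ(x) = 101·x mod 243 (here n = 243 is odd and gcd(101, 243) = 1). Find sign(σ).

-1

Orbit of 106 under x↦101x: [106, 14, 199, 173, 220, 107, 115]… (length divides ord_243(101)).
Cycle type of π: 162 + 54 + 18 + 6 + 2 + 1; total 6 cycles.
6 cycles on 243: each ℓ→(−1)^(ℓ−1), product (−1)^237 = -1.
Zolotarev: (101|243) = -1, matching the cycle-count sign.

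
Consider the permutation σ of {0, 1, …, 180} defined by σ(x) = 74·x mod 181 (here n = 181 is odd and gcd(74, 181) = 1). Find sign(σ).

-1

Start at x=162: 162 → 42 → 31 → 122 → 159 → 1 → 74 → … (one orbit).
π_74 has 10 disjoint cycles with lengths [20, 20, 20, 20, 20, 20, 20, 20, 20, 1] on {0,…,180}.
sign(π) = (−1)^{n − #cycles} = (−1)^{181−10} = (−1)^171 = -1.
The Jacobi symbol (74|181) = -1 (Zolotarev) agrees.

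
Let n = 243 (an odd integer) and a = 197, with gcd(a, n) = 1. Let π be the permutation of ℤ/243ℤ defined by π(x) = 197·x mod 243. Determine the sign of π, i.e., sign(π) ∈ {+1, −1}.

Orbit of 242 under x↦197x: [242, 46, 71, 136, 62, 64, 215]… (length divides ord_243(197)).
Cycle lengths of π_197 on ℤ/243ℤ: [54, 54, 54, 18, 18, 18, 6, 6, 6, 2, 2, 2, 2, 1]; 14 cycles in total.
Σ(ℓ_i−1) = 243−14 = 229; sign = (−1)^229 = -1.

-1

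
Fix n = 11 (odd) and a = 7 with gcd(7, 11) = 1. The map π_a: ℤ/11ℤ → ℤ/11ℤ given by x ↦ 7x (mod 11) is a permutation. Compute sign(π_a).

-1

Trace 5: π^k(5) = [5, 2, 3, 10, 4, 6, 9] for k=0..6.
Decompose π into cycles: lengths [10, 1] (2 cycles, including the fixed point 0).
2 cycles on 11: each ℓ→(−1)^(ℓ−1), product (−1)^9 = -1.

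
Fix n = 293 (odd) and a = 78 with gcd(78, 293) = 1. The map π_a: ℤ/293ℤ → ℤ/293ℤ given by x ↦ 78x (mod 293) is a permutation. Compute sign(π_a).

Trace 202: π^k(202) = [202, 227, 126, 159, 96, 163, 115] for k=0..6.
Cycle lengths of π_78 on ℤ/293ℤ: [292, 1]; 2 cycles in total.
293 − 2 = 291 transpositions; sign(π) = (−1)^291 = -1.

-1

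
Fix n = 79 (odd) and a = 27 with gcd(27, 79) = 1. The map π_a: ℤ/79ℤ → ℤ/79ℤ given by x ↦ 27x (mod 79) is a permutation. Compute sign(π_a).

Trace 18: π^k(18) = [18, 12, 8, 58, 65, 17, 64] for k=0..6.
Decompose π into cycles: lengths [26, 26, 26, 1] (4 cycles, including the fixed point 0).
n − c = 79 − 4 = 75; sign = (−1)^75 = -1.
(27|79)_J = -1 (Zolotarev's lemma cross-check).

-1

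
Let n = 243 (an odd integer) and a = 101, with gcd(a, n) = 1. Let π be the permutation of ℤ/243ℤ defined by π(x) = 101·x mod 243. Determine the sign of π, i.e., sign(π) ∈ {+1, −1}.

-1

Trace 167: π^k(167) = [167, 100, 137, 229, 44, 70, 23] for k=0..6.
The orbit structure of x ↦ 101x mod 243: 6 orbits of sizes [162, 54, 18, 6, 2, 1].
6 cycles on 243: each ℓ→(−1)^(ℓ−1), product (−1)^237 = -1.
Via Zolotarev, sign(π_{101}) = (101|243) = -1.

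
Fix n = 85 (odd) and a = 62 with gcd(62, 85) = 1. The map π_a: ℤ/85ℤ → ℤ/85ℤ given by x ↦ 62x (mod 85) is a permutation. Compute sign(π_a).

+1

Trace 7: π^k(7) = [7, 9, 48, 1, 62, 19, 73] for k=0..6.
Cycle type of π: 16×5 + 4 + 1; total 7 cycles.
85 − 7 = 78 transpositions; sign(π) = (−1)^78 = +1.
(62|85)_J = +1 (Zolotarev's lemma cross-check).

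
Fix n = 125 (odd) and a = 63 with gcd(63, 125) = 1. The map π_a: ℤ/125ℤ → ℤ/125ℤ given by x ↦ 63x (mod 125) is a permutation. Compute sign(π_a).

Orbit of 42 under x↦63x: [42, 21, 73, 99, 112, 56, 28]… (length divides ord_125(63)).
4 cycles of lengths [100, 20, 4, 1].
4 cycles on 125: each ℓ→(−1)^(ℓ−1), product (−1)^121 = -1.

-1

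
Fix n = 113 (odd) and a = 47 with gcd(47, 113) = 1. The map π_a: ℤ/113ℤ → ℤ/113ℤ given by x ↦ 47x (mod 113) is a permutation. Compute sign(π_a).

Start at x=99: 99 → 20 → 36 → 110 → 85 → 40 → 72 → … (one orbit).
Cycle type of π: 112 + 1; total 2 cycles.
n − c = 113 − 2 = 111; sign = (−1)^111 = -1.

-1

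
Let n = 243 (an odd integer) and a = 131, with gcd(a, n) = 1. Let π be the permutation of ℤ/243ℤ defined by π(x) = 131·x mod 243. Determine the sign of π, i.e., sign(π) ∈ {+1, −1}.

Start at x=170: 170 → 157 → 155 → 136 → 77 → 124 → 206 → … (one orbit).
π_131 has 6 disjoint cycles with lengths [162, 54, 18, 6, 2, 1] on {0,…,242}.
243 − 6 = 237 transpositions; sign(π) = (−1)^237 = -1.

-1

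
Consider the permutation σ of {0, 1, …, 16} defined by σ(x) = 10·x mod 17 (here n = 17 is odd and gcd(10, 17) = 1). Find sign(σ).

Orbit of 10 under x↦10x: [10, 15, 14, 4, 6, 9, 5]… (length divides ord_17(10)).
The orbit structure of x ↦ 10x mod 17: 2 orbits of sizes [16, 1].
17 − 2 = 15 transpositions; sign(π) = (−1)^15 = -1.

-1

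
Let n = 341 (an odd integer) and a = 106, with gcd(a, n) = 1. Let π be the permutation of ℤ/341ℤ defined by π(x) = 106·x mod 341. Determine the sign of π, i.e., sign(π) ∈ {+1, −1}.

+1

Trace 202: π^k(202) = [202, 270, 317, 184, 67, 282, 225] for k=0..6.
Cycle type of π: 30×11 + 10 + 1; total 13 cycles.
341 − 13 = 328 transpositions; sign(π) = (−1)^328 = +1.
Check: (106/341) = +1 by Zolotarev.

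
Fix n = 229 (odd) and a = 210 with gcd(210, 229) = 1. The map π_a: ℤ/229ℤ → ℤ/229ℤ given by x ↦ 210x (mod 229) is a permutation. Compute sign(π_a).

+1

Start at x=62: 62 → 196 → 169 → 224 → 95 → 27 → 174 → … (one orbit).
Cycle type of π: 114×2 + 1; total 3 cycles.
229 − 3 = 226 transpositions; sign(π) = (−1)^226 = +1.
Via Zolotarev, sign(π_{210}) = (210|229) = +1.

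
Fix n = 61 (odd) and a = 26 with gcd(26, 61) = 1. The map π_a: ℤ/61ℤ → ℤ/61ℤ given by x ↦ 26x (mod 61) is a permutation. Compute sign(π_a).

-1

Orbit of 38 under x↦26x: [38, 12, 7, 60, 35, 56, 53]… (length divides ord_61(26)).
Cycle type of π: 60 + 1; total 2 cycles.
sign(π) = (−1)^{n − #cycles} = (−1)^{61−2} = (−1)^59 = -1.
Zolotarev: (26|61) = -1, matching the cycle-count sign.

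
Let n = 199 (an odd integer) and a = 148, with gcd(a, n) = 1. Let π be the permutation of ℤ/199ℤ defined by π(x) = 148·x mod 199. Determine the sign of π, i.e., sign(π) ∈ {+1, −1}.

-1

Start at x=44: 44 → 144 → 19 → 26 → 67 → 165 → 142 → … (one orbit).
The orbit structure of x ↦ 148x mod 199: 2 orbits of sizes [198, 1].
sign(π) = (−1)^{n − #cycles} = (−1)^{199−2} = (−1)^197 = -1.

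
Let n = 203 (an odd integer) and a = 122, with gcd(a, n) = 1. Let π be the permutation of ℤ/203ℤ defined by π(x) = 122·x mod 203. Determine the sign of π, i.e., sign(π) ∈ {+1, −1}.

-1

Orbit of 167 under x↦122x: [167, 74, 96, 141, 150, 30, 6]… (length divides ord_203(122)).
π_122 has 8 disjoint cycles with lengths [42, 42, 42, 42, 14, 14, 6, 1] on {0,…,202}.
203 − 8 = 195 transpositions; sign(π) = (−1)^195 = -1.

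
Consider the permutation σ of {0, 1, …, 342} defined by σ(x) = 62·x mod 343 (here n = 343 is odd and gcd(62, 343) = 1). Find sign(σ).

-1

Start at x=139: 139 → 43 → 265 → 309 → 293 → 330 → 223 → … (one orbit).
π_62 has 10 disjoint cycles with lengths [98, 98, 98, 14, 14, 14, 2, 2, 2, 1] on {0,…,342}.
n − c = 343 − 10 = 333; sign = (−1)^333 = -1.
Zolotarev: (62|343) = -1, matching the cycle-count sign.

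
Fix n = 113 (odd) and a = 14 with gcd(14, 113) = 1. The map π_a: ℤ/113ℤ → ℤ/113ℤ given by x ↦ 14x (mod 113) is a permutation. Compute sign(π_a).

+1

Orbit of 4 under x↦14x: [4, 56, 106, 15, 97, 2, 28]… (length divides ord_113(14)).
Cycle type of π: 28×4 + 1; total 5 cycles.
113 − 5 = 108 transpositions; sign(π) = (−1)^108 = +1.
Zolotarev: (14|113) = +1, matching the cycle-count sign.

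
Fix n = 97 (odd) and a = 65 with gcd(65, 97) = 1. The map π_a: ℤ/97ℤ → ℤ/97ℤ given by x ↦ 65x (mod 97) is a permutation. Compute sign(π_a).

Start at x=16: 16 → 70 → 88 → 94 → 96 → 32 → 43 → … (one orbit).
Cycle lengths of π_65 on ℤ/97ℤ: [48, 48, 1]; 3 cycles in total.
With 3 cycles on 97 points, sign = (−1)^{97−3} = +1.
Via Zolotarev, sign(π_{65}) = (65|97) = +1.

+1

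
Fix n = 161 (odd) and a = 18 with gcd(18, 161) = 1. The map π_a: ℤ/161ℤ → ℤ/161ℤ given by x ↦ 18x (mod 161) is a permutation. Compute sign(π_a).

Orbit of 2 under x↦18x: [2, 36, 4, 72, 8, 144, 16]… (length divides ord_161(18)).
Cycle type of π: 33×4 + 11×2 + 3×2 + 1; total 9 cycles.
With 9 cycles on 161 points, sign = (−1)^{161−9} = +1.

+1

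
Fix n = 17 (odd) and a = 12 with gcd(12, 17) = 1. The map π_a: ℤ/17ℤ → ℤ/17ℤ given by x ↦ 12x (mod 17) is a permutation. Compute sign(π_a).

Trace 15: π^k(15) = [15, 10, 1, 12, 8, 11, 13] for k=0..6.
Cycle lengths of π_12 on ℤ/17ℤ: [16, 1]; 2 cycles in total.
Σ(ℓ_i−1) = 17−2 = 15; sign = (−1)^15 = -1.

-1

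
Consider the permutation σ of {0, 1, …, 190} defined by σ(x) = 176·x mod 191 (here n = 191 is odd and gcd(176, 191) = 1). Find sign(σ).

-1

Start at x=57: 57 → 100 → 28 → 153 → 188 → 45 → 89 → … (one orbit).
Decompose π into cycles: lengths [190, 1] (2 cycles, including the fixed point 0).
191 − 2 = 189 transpositions; sign(π) = (−1)^189 = -1.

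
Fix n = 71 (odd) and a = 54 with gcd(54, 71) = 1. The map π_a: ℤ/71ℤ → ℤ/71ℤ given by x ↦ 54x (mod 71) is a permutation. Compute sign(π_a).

Trace 5: π^k(5) = [5, 57, 25, 1, 54] for k=0..4.
The orbit structure of x ↦ 54x mod 71: 15 orbits of sizes [5, 5, 5, 5, 5, 5, 5, 5, 5, 5, 5, 5, 5, 5, 1].
With 15 cycles on 71 points, sign = (−1)^{71−15} = +1.

+1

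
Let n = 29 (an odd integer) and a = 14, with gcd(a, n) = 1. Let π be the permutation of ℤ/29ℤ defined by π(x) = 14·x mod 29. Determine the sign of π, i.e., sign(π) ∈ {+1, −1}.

Trace 23: π^k(23) = [23, 3, 13, 8, 25, 2, 28] for k=0..6.
Cycle type of π: 28 + 1; total 2 cycles.
29 − 2 = 27 transpositions; sign(π) = (−1)^27 = -1.

-1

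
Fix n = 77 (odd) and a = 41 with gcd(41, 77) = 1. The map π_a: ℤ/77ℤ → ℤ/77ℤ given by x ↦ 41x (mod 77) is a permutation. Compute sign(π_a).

Trace 64: π^k(64) = [64, 6, 15, 76, 36, 13, 71] for k=0..6.
11 cycles of lengths [10, 10, 10, 10, 10, 10, 10, 2, 2, 2, 1].
n − c = 77 − 11 = 66; sign = (−1)^66 = +1.

+1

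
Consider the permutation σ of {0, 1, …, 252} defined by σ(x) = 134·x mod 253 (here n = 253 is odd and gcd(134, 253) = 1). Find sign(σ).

+1

Start at x=106: 106 → 36 → 17 → 1 → 134 → 246 → 74 → … (one orbit).
Cycle type of π: 110×2 + 22 + 10 + 1; total 5 cycles.
sign(π) = (−1)^{n − #cycles} = (−1)^{253−5} = (−1)^248 = +1.
Via Zolotarev, sign(π_{134}) = (134|253) = +1.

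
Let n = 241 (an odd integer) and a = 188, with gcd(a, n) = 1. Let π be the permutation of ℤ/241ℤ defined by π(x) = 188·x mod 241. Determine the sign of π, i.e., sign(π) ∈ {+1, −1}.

Orbit of 159 under x↦188x: [159, 8, 58, 59, 6, 164, 225]… (length divides ord_241(188)).
The orbit structure of x ↦ 188x mod 241: 3 orbits of sizes [120, 120, 1].
3 cycles on 241: each ℓ→(−1)^(ℓ−1), product (−1)^238 = +1.

+1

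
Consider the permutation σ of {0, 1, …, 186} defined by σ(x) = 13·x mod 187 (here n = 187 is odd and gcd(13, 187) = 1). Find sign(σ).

Orbit of 30 under x↦13x: [30, 16, 21, 86, 183, 135, 72]… (length divides ord_187(13)).
Cycle type of π: 20×8 + 10 + 4×4 + 1; total 14 cycles.
n − c = 187 − 14 = 173; sign = (−1)^173 = -1.
(13|187)_J = -1 (Zolotarev's lemma cross-check).

-1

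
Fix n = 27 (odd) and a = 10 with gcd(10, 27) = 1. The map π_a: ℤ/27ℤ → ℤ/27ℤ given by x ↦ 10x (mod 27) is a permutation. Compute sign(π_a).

+1

Orbit of 19 under x↦10x: [19, 1, 10]… (length divides ord_27(10)).
15 cycles of lengths [3, 3, 3, 3, 3, 3, 1, 1, 1, 1, 1, 1, 1, 1, 1].
27 − 15 = 12 transpositions; sign(π) = (−1)^12 = +1.
Zolotarev: (10|27) = +1, matching the cycle-count sign.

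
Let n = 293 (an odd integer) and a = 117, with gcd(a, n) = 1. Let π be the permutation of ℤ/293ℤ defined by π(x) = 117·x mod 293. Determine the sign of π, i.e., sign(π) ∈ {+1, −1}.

-1

Trace 263: π^k(263) = [263, 6, 116, 94, 157, 203, 18] for k=0..6.
π_117 has 2 disjoint cycles with lengths [292, 1] on {0,…,292}.
n − c = 293 − 2 = 291; sign = (−1)^291 = -1.
(117|293)_J = -1 (Zolotarev's lemma cross-check).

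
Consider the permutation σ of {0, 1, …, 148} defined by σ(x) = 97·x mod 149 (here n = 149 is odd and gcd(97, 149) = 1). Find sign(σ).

Start at x=84: 84 → 102 → 60 → 9 → 128 → 49 → 134 → … (one orbit).
2 cycles of lengths [148, 1].
2 cycles on 149: each ℓ→(−1)^(ℓ−1), product (−1)^147 = -1.
Zolotarev: (97|149) = -1, matching the cycle-count sign.

-1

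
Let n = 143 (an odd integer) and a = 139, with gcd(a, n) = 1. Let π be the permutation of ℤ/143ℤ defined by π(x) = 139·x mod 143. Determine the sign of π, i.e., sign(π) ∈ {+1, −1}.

Orbit of 92 under x↦139x: [92, 61, 42, 118, 100, 29, 27]… (length divides ord_143(139)).
Cycle lengths of π_139 on ℤ/143ℤ: [30, 30, 30, 30, 10, 3, 3, 3, 3, 1]; 10 cycles in total.
sign(π) = (−1)^{n − #cycles} = (−1)^{143−10} = (−1)^133 = -1.

-1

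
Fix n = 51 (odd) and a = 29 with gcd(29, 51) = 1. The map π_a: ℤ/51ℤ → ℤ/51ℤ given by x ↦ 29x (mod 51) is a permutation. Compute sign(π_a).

Start at x=19: 19 → 41 → 16 → 5 → 43 → 23 → 4 → … (one orbit).
Cycle type of π: 16×3 + 2 + 1; total 5 cycles.
With 5 cycles on 51 points, sign = (−1)^{51−5} = +1.
(29|51)_J = +1 (Zolotarev's lemma cross-check).

+1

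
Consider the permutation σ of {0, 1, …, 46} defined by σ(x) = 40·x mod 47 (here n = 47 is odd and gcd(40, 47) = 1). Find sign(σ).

-1

Trace 7: π^k(7) = [7, 45, 14, 43, 28, 39, 9] for k=0..6.
π_40 has 2 disjoint cycles with lengths [46, 1] on {0,…,46}.
sign(π) = (−1)^{n − #cycles} = (−1)^{47−2} = (−1)^45 = -1.
The Jacobi symbol (40|47) = -1 (Zolotarev) agrees.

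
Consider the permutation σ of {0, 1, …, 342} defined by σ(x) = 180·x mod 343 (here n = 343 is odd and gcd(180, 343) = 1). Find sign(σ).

Orbit of 202 under x↦180x: [202, 2, 17, 316, 285, 193, 97]… (length divides ord_343(180)).
The orbit structure of x ↦ 180x mod 343: 4 orbits of sizes [294, 42, 6, 1].
4 cycles on 343: each ℓ→(−1)^(ℓ−1), product (−1)^339 = -1.

-1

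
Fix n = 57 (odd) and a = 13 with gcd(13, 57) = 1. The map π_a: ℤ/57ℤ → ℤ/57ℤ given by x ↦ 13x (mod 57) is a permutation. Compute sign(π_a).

Orbit of 7 under x↦13x: [7, 34, 43, 46, 28, 22, 1]… (length divides ord_57(13)).
6 cycles of lengths [18, 18, 18, 1, 1, 1].
n − c = 57 − 6 = 51; sign = (−1)^51 = -1.

-1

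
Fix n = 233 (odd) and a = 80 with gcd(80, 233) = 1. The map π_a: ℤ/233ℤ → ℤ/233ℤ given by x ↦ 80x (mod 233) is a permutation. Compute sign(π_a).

-1

Orbit of 95 under x↦80x: [95, 144, 103, 85, 43, 178, 27]… (length divides ord_233(80)).
Decompose π into cycles: lengths [232, 1] (2 cycles, including the fixed point 0).
With 2 cycles on 233 points, sign = (−1)^{233−2} = -1.
Zolotarev: (80|233) = -1, matching the cycle-count sign.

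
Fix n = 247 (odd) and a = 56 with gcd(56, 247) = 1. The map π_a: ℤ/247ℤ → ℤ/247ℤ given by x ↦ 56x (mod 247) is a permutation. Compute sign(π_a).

-1

Start at x=191: 191 → 75 → 1 → 56 → 172 → 246 → 191 (one orbit).
Cycle type of π: 6×38 + 2×9 + 1; total 48 cycles.
Σ(ℓ_i−1) = 247−48 = 199; sign = (−1)^199 = -1.
The Jacobi symbol (56|247) = -1 (Zolotarev) agrees.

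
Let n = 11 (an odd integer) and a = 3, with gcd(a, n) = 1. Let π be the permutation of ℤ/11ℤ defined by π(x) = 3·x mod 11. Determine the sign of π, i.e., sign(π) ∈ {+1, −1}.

Orbit of 5 under x↦3x: [5, 4, 1, 3, 9]… (length divides ord_11(3)).
3 cycles of lengths [5, 5, 1].
With 3 cycles on 11 points, sign = (−1)^{11−3} = +1.
(3|11)_J = +1 (Zolotarev's lemma cross-check).

+1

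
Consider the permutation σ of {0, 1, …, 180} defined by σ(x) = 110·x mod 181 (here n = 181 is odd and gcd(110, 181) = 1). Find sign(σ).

-1

Start at x=151: 151 → 139 → 86 → 48 → 31 → 152 → 68 → … (one orbit).
Cycle type of π: 60×3 + 1; total 4 cycles.
n − c = 181 − 4 = 177; sign = (−1)^177 = -1.
Via Zolotarev, sign(π_{110}) = (110|181) = -1.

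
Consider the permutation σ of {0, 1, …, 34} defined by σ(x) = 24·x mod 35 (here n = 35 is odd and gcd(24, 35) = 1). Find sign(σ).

-1

Start at x=19: 19 → 1 → 24 → 16 → 34 → 11 → 19 (one orbit).
Decompose π into cycles: lengths [6, 6, 6, 6, 6, 2, 2, 1] (8 cycles, including the fixed point 0).
sign(π) = (−1)^{n − #cycles} = (−1)^{35−8} = (−1)^27 = -1.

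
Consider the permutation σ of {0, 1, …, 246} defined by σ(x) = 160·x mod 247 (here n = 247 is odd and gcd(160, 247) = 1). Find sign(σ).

Start at x=246: 246 → 87 → 88 → 1 → 160 → 159 → 246 (one orbit).
π_160 has 42 disjoint cycles with lengths [6, 6, 6, 6, 6, 6, 6, 6, 6, 6, 6, 6, 6, 6, 6, 6, 6, 6, 6, 6, 6, 6, 6, 6, 6, 6, 6, 6, 6, 6, 6, 6, 6, 6, 6, 6, 6, 6, 6, 6, 6, 1] on {0,…,246}.
42 cycles on 247: each ℓ→(−1)^(ℓ−1), product (−1)^205 = -1.

-1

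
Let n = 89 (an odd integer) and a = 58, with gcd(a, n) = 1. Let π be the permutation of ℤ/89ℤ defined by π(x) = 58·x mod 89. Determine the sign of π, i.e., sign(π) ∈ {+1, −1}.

-1

Orbit of 67 under x↦58x: [67, 59, 40, 6, 81, 70, 55]… (length divides ord_89(58)).
Cycle lengths of π_58 on ℤ/89ℤ: [88, 1]; 2 cycles in total.
With 2 cycles on 89 points, sign = (−1)^{89−2} = -1.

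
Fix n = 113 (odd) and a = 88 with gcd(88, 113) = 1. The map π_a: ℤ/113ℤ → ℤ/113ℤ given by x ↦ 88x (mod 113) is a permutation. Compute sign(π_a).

Trace 98: π^k(98) = [98, 36, 4, 13, 14, 102, 49] for k=0..6.
The orbit structure of x ↦ 88x mod 113: 3 orbits of sizes [56, 56, 1].
113 − 3 = 110 transpositions; sign(π) = (−1)^110 = +1.
Check: (88/113) = +1 by Zolotarev.

+1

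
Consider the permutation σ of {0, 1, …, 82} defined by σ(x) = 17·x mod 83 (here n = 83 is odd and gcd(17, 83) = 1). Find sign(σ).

Trace 12: π^k(12) = [12, 38, 65, 26, 27, 44, 1] for k=0..6.
π_17 has 3 disjoint cycles with lengths [41, 41, 1] on {0,…,82}.
n − c = 83 − 3 = 80; sign = (−1)^80 = +1.

+1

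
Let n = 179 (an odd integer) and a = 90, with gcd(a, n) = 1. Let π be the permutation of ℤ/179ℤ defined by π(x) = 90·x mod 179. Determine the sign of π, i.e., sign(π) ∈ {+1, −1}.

Orbit of 35 under x↦90x: [35, 107, 143, 161, 170, 85, 132]… (length divides ord_179(90)).
Cycle type of π: 178 + 1; total 2 cycles.
2 cycles on 179: each ℓ→(−1)^(ℓ−1), product (−1)^177 = -1.

-1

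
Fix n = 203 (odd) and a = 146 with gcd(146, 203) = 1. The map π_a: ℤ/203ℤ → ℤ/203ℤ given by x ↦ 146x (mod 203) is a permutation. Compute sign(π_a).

Trace 1: π^k(1) = [1, 146] for k=0..1.
π_146 has 116 disjoint cycles with lengths [2, 2, 2, 2, 2, 2, 2, 2, 2, 2, 2, 2, 2, 2, 2, 2, 2, 2, 2, 2, 2, 2, 2, 2, 2, 2, 2, 2, 2, 2, 2, 2, 2, 2, 2, 2, 2, 2, 2, 2, 2, 2, 2, 2, 2, 2, 2, 2, 2, 2, 2, 2, 2, 2, 2, 2, 2, 2, 2, 2, 2, 2, 2, 2, 2, 2, 2, 2, 2, 2, 2, 2, 2, 2, 2, 2, 2, 2, 2, 2, 2, 2, 2, 2, 2, 2, 2, 1, 1, 1, 1, 1, 1, 1, 1, 1, 1, 1, 1, 1, 1, 1, 1, 1, 1, 1, 1, 1, 1, 1, 1, 1, 1, 1, 1, 1] on {0,…,202}.
Σ(ℓ_i−1) = 203−116 = 87; sign = (−1)^87 = -1.
The Jacobi symbol (146|203) = -1 (Zolotarev) agrees.

-1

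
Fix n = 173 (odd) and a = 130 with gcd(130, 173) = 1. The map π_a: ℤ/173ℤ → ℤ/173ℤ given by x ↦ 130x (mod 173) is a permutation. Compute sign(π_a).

+1

Orbit of 95 under x↦130x: [95, 67, 60, 15, 47, 55, 57]… (length divides ord_173(130)).
Cycle type of π: 86×2 + 1; total 3 cycles.
3 cycles on 173: each ℓ→(−1)^(ℓ−1), product (−1)^170 = +1.
The Jacobi symbol (130|173) = +1 (Zolotarev) agrees.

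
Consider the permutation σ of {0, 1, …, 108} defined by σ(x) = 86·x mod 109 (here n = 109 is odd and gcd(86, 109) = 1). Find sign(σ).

-1

Orbit of 86 under x↦86x: [86, 93, 41, 38, 107, 46, 32]… (length divides ord_109(86)).
π_86 has 4 disjoint cycles with lengths [36, 36, 36, 1] on {0,…,108}.
109 − 4 = 105 transpositions; sign(π) = (−1)^105 = -1.
The Jacobi symbol (86|109) = -1 (Zolotarev) agrees.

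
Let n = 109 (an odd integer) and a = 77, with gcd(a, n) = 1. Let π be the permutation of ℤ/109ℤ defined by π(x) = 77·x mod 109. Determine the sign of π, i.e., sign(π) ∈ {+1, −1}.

Start at x=71: 71 → 17 → 1 → 77 → 43 → 41 → 105 → … (one orbit).
Cycle lengths of π_77 on ℤ/109ℤ: [36, 36, 36, 1]; 4 cycles in total.
n − c = 109 − 4 = 105; sign = (−1)^105 = -1.

-1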